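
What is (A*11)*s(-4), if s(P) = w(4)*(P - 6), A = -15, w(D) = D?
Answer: 6600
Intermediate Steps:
s(P) = -24 + 4*P (s(P) = 4*(P - 6) = 4*(-6 + P) = -24 + 4*P)
(A*11)*s(-4) = (-15*11)*(-24 + 4*(-4)) = -165*(-24 - 16) = -165*(-40) = 6600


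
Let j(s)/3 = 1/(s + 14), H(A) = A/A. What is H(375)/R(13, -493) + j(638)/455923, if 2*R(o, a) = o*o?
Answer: 45732623/3864403348 ≈ 0.011834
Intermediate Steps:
H(A) = 1
R(o, a) = o²/2 (R(o, a) = (o*o)/2 = o²/2)
j(s) = 3/(14 + s) (j(s) = 3/(s + 14) = 3/(14 + s))
H(375)/R(13, -493) + j(638)/455923 = 1/((½)*13²) + (3/(14 + 638))/455923 = 1/((½)*169) + (3/652)*(1/455923) = 1/(169/2) + (3*(1/652))*(1/455923) = 1*(2/169) + (3/652)*(1/455923) = 2/169 + 3/297261796 = 45732623/3864403348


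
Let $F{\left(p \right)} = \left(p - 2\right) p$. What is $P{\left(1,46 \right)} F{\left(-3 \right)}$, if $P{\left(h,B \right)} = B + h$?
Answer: $705$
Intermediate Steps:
$F{\left(p \right)} = p \left(-2 + p\right)$ ($F{\left(p \right)} = \left(-2 + p\right) p = p \left(-2 + p\right)$)
$P{\left(1,46 \right)} F{\left(-3 \right)} = \left(46 + 1\right) \left(- 3 \left(-2 - 3\right)\right) = 47 \left(\left(-3\right) \left(-5\right)\right) = 47 \cdot 15 = 705$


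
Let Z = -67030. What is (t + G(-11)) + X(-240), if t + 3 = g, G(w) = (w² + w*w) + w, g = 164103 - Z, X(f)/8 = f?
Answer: 229441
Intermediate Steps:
X(f) = 8*f
g = 231133 (g = 164103 - 1*(-67030) = 164103 + 67030 = 231133)
G(w) = w + 2*w² (G(w) = (w² + w²) + w = 2*w² + w = w + 2*w²)
t = 231130 (t = -3 + 231133 = 231130)
(t + G(-11)) + X(-240) = (231130 - 11*(1 + 2*(-11))) + 8*(-240) = (231130 - 11*(1 - 22)) - 1920 = (231130 - 11*(-21)) - 1920 = (231130 + 231) - 1920 = 231361 - 1920 = 229441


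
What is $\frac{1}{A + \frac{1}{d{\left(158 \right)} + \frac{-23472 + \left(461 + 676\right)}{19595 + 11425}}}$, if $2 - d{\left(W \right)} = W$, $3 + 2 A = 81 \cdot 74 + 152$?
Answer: $\frac{648194}{1990923735} \approx 0.00032557$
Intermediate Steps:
$A = \frac{6143}{2}$ ($A = - \frac{3}{2} + \frac{81 \cdot 74 + 152}{2} = - \frac{3}{2} + \frac{5994 + 152}{2} = - \frac{3}{2} + \frac{1}{2} \cdot 6146 = - \frac{3}{2} + 3073 = \frac{6143}{2} \approx 3071.5$)
$d{\left(W \right)} = 2 - W$
$\frac{1}{A + \frac{1}{d{\left(158 \right)} + \frac{-23472 + \left(461 + 676\right)}{19595 + 11425}}} = \frac{1}{\frac{6143}{2} + \frac{1}{\left(2 - 158\right) + \frac{-23472 + \left(461 + 676\right)}{19595 + 11425}}} = \frac{1}{\frac{6143}{2} + \frac{1}{\left(2 - 158\right) + \frac{-23472 + 1137}{31020}}} = \frac{1}{\frac{6143}{2} + \frac{1}{-156 - \frac{1489}{2068}}} = \frac{1}{\frac{6143}{2} + \frac{1}{- \frac{324097}{2068}}} = \frac{1}{\frac{6143}{2} - \frac{2068}{324097}} = \frac{1}{\frac{1990923735}{648194}} = \frac{648194}{1990923735}$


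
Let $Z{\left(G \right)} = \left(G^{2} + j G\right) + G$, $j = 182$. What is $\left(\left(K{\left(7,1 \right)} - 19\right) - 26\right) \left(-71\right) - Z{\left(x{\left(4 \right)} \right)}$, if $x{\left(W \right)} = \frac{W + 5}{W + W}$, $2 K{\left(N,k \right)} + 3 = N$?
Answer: $\frac{182135}{64} \approx 2845.9$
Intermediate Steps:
$K{\left(N,k \right)} = - \frac{3}{2} + \frac{N}{2}$
$x{\left(W \right)} = \frac{5 + W}{2 W}$
$Z{\left(G \right)} = G^{2} + 183 G$ ($Z{\left(G \right)} = \left(G^{2} + 182 G\right) + G = G^{2} + 183 G$)
$\left(\left(K{\left(7,1 \right)} - 19\right) - 26\right) \left(-71\right) - Z{\left(x{\left(4 \right)} \right)} = \left(\left(\left(- \frac{3}{2} + \frac{1}{2} \cdot 7\right) - 19\right) - 26\right) \left(-71\right) - \frac{5 + 4}{2 \cdot 4} \left(183 + \frac{5 + 4}{2 \cdot 4}\right) = \left(\left(\left(- \frac{3}{2} + \frac{7}{2}\right) - 19\right) - 26\right) \left(-71\right) - \frac{1}{2} \cdot \frac{1}{4} \cdot 9 \left(183 + \frac{1}{2} \cdot \frac{1}{4} \cdot 9\right) = \left(\left(2 - 19\right) - 26\right) \left(-71\right) - \frac{9 \left(183 + \frac{9}{8}\right)}{8} = \left(-17 - 26\right) \left(-71\right) - \frac{9}{8} \cdot \frac{1473}{8} = \left(-43\right) \left(-71\right) - \frac{13257}{64} = 3053 - \frac{13257}{64} = \frac{182135}{64}$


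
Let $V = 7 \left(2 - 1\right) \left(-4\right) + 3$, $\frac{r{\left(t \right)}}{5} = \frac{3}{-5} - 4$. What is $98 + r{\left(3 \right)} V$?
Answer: $673$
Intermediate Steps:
$r{\left(t \right)} = -23$ ($r{\left(t \right)} = 5 \left(\frac{3}{-5} - 4\right) = 5 \left(3 \left(- \frac{1}{5}\right) - 4\right) = 5 \left(- \frac{3}{5} - 4\right) = 5 \left(- \frac{23}{5}\right) = -23$)
$V = -25$ ($V = 7 \cdot 1 \left(-4\right) + 3 = 7 \left(-4\right) + 3 = -28 + 3 = -25$)
$98 + r{\left(3 \right)} V = 98 - -575 = 98 + 575 = 673$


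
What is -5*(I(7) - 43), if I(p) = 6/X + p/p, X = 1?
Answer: 180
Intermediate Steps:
I(p) = 7 (I(p) = 6/1 + p/p = 6*1 + 1 = 6 + 1 = 7)
-5*(I(7) - 43) = -5*(7 - 43) = -5*(-36) = 180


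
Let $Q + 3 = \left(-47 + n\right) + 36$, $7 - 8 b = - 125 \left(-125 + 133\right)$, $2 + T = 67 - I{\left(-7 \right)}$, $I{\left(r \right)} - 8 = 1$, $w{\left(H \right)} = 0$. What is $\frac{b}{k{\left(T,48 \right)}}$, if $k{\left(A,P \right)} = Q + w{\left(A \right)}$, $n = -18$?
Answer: $- \frac{1007}{256} \approx -3.9336$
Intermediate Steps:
$I{\left(r \right)} = 9$ ($I{\left(r \right)} = 8 + 1 = 9$)
$T = 56$ ($T = -2 + \left(67 - 9\right) = -2 + 58 = 56$)
$b = \frac{1007}{8}$ ($b = \frac{7}{8} - \frac{\left(-125\right) \left(-125 + 133\right)}{8} = \frac{7}{8} - \frac{\left(-125\right) 8}{8} = \frac{7}{8} - -125 = \frac{7}{8} + 125 = \frac{1007}{8} \approx 125.88$)
$Q = -32$ ($Q = -3 + \left(\left(-47 - 18\right) + 36\right) = -3 + \left(-65 + 36\right) = -3 - 29 = -32$)
$k{\left(A,P \right)} = -32$ ($k{\left(A,P \right)} = -32 + 0 = -32$)
$\frac{b}{k{\left(T,48 \right)}} = \frac{1007}{8 \left(-32\right)} = \frac{1007}{8} \left(- \frac{1}{32}\right) = - \frac{1007}{256}$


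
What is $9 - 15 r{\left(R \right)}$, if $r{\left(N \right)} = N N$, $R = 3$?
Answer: $-126$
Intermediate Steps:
$r{\left(N \right)} = N^{2}$
$9 - 15 r{\left(R \right)} = 9 - 15 \cdot 3^{2} = 9 - 135 = -126$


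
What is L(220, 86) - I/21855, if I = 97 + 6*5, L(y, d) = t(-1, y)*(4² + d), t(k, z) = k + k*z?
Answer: -492655537/21855 ≈ -22542.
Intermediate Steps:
L(y, d) = (-1 - y)*(16 + d) (L(y, d) = (-(1 + y))*(4² + d) = (-1 - y)*(16 + d))
I = 127 (I = 97 + 30 = 127)
L(220, 86) - I/21855 = -(1 + 220)*(16 + 86) - 127/21855 = -1*221*102 - 127/21855 = -22542 - 1*127/21855 = -22542 - 127/21855 = -492655537/21855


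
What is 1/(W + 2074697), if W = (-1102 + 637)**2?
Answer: 1/2290922 ≈ 4.3651e-7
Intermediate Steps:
W = 216225 (W = (-465)**2 = 216225)
1/(W + 2074697) = 1/(216225 + 2074697) = 1/2290922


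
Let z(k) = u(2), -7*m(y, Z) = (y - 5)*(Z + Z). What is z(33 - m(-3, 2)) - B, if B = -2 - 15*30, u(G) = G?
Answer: 454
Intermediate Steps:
m(y, Z) = -2*Z*(-5 + y)/7 (m(y, Z) = -(y - 5)*(Z + Z)/7 = -(-5 + y)*2*Z/7 = -2*Z*(-5 + y)/7)
z(k) = 2
B = -452 (B = -2 - 450 = -452)
z(33 - m(-3, 2)) - B = 2 - 1*(-452) = 2 + 452 = 454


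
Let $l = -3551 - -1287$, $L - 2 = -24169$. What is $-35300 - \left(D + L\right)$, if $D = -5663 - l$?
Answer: $-7734$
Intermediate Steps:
$L = -24167$ ($L = 2 - 24169 = -24167$)
$l = -2264$ ($l = -3551 + 1287 = -2264$)
$D = -3399$ ($D = -5663 - -2264 = -5663 + 2264 = -3399$)
$-35300 - \left(D + L\right) = -35300 - \left(-3399 - 24167\right) = -35300 - -27566 = -35300 + 27566 = -7734$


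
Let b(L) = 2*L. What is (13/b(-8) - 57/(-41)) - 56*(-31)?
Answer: 1139195/656 ≈ 1736.6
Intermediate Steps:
(13/b(-8) - 57/(-41)) - 56*(-31) = (13/((2*(-8))) - 57/(-41)) - 56*(-31) = (13/(-16) - 57*(-1/41)) + 1736 = (13*(-1/16) + 57/41) + 1736 = (-13/16 + 57/41) + 1736 = 379/656 + 1736 = 1139195/656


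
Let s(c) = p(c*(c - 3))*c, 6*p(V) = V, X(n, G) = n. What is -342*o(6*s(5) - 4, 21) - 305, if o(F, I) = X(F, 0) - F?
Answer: -305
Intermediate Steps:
p(V) = V/6
s(c) = c**2*(-3 + c)/6 (s(c) = ((c*(c - 3))/6)*c = ((c*(-3 + c))/6)*c = (c*(-3 + c)/6)*c = c**2*(-3 + c)/6)
o(F, I) = 0 (o(F, I) = F - F = 0)
-342*o(6*s(5) - 4, 21) - 305 = -342*0 - 305 = 0 - 305 = -305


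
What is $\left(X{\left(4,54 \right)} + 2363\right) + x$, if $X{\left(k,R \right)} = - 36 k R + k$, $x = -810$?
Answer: $-6219$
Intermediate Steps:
$X{\left(k,R \right)} = k - 36 R k$ ($X{\left(k,R \right)} = - 36 R k + k = k - 36 R k$)
$\left(X{\left(4,54 \right)} + 2363\right) + x = \left(4 \left(1 - 1944\right) + 2363\right) - 810 = \left(4 \left(-1943\right) + 2363\right) - 810 = \left(-7772 + 2363\right) - 810 = -5409 - 810 = -6219$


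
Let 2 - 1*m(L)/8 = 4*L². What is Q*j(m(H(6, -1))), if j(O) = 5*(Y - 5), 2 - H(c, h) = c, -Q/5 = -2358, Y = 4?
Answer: -58950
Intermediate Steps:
Q = 11790 (Q = -5*(-2358) = 11790)
H(c, h) = 2 - c
m(L) = 16 - 32*L²
j(O) = -5 (j(O) = 5*(4 - 5) = 5*(-1) = -5)
Q*j(m(H(6, -1))) = 11790*(-5) = -58950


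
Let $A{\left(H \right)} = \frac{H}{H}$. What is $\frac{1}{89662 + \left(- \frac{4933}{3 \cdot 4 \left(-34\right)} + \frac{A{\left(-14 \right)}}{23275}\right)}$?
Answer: $\frac{9496200}{851563100383} \approx 1.1151 \cdot 10^{-5}$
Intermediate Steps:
$A{\left(H \right)} = 1$
$\frac{1}{89662 + \left(- \frac{4933}{3 \cdot 4 \left(-34\right)} + \frac{A{\left(-14 \right)}}{23275}\right)} = \frac{1}{89662 + \left(- \frac{4933}{3 \cdot 4 \left(-34\right)} + 1 \cdot \frac{1}{23275}\right)} = \frac{1}{89662 - \left(- \frac{1}{23275} + \frac{4933}{12 \left(-34\right)}\right)} = \frac{1}{89662 - \left(- \frac{1}{23275} + \frac{4933}{-408}\right)} = \frac{1}{89662 + \left(\left(-4933\right) \left(- \frac{1}{408}\right) + \frac{1}{23275}\right)} = \frac{1}{89662 + \left(\frac{4933}{408} + \frac{1}{23275}\right)} = \frac{1}{89662 + \frac{114815983}{9496200}} = \frac{1}{\frac{851563100383}{9496200}} = \frac{9496200}{851563100383}$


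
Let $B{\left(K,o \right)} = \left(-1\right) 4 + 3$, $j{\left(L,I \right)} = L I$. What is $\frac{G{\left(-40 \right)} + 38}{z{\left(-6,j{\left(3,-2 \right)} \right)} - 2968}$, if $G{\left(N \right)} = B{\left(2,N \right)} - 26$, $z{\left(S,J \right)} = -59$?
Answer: $- \frac{11}{3027} \approx -0.003634$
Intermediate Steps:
$j{\left(L,I \right)} = I L$
$B{\left(K,o \right)} = -1$ ($B{\left(K,o \right)} = -4 + 3 = -1$)
$G{\left(N \right)} = -27$ ($G{\left(N \right)} = -1 - 26 = -27$)
$\frac{G{\left(-40 \right)} + 38}{z{\left(-6,j{\left(3,-2 \right)} \right)} - 2968} = \frac{-27 + 38}{-59 - 2968} = \frac{11}{-3027} = 11 \left(- \frac{1}{3027}\right) = - \frac{11}{3027}$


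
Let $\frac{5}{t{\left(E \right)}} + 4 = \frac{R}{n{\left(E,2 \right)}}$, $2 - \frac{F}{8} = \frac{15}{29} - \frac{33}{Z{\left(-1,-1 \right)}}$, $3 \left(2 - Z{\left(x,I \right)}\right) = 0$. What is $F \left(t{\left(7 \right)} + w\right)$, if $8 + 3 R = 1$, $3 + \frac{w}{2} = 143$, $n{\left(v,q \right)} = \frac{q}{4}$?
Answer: $\frac{15154790}{377} \approx 40198.0$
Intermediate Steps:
$Z{\left(x,I \right)} = 2$ ($Z{\left(x,I \right)} = 2 - 0 = 2 + 0 = 2$)
$n{\left(v,q \right)} = \frac{q}{4}$ ($n{\left(v,q \right)} = q \frac{1}{4} = \frac{q}{4}$)
$w = 280$ ($w = -6 + 2 \cdot 143 = -6 + 286 = 280$)
$F = \frac{4172}{29}$ ($F = 16 - 8 \left(\frac{15}{29} - \frac{33}{2}\right) = 16 - - \frac{3708}{29} = 16 + \frac{3708}{29} = \frac{4172}{29} \approx 143.86$)
$R = - \frac{7}{3}$ ($R = - \frac{8}{3} + \frac{1}{3} \cdot 1 = - \frac{8}{3} + \frac{1}{3} = - \frac{7}{3} \approx -2.3333$)
$t{\left(E \right)} = - \frac{15}{26}$ ($t{\left(E \right)} = \frac{5}{-4 - \frac{7}{3 \cdot \frac{1}{4} \cdot 2}} = \frac{5}{-4 - \frac{7 \frac{1}{\frac{1}{2}}}{3}} = \frac{5}{-4 - \frac{14}{3}} = \frac{5}{- \frac{26}{3}} = 5 \left(- \frac{3}{26}\right) = - \frac{15}{26}$)
$F \left(t{\left(7 \right)} + w\right) = \frac{4172 \left(- \frac{15}{26} + 280\right)}{29} = \frac{4172}{29} \cdot \frac{7265}{26} = \frac{15154790}{377}$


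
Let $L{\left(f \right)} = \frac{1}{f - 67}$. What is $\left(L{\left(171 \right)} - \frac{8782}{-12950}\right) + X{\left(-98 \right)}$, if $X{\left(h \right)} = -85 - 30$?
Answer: $- \frac{76977861}{673400} \approx -114.31$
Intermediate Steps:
$L{\left(f \right)} = \frac{1}{-67 + f}$
$X{\left(h \right)} = -115$ ($X{\left(h \right)} = -85 - 30 = -115$)
$\left(L{\left(171 \right)} - \frac{8782}{-12950}\right) + X{\left(-98 \right)} = \left(\frac{1}{-67 + 171} - \frac{8782}{-12950}\right) - 115 = \left(\frac{1}{104} - - \frac{4391}{6475}\right) - 115 = \left(\frac{1}{104} + \frac{4391}{6475}\right) - 115 = \frac{463139}{673400} - 115 = - \frac{76977861}{673400}$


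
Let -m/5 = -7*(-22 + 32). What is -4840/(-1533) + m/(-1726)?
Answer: 3908645/1322979 ≈ 2.9544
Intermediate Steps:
m = 350 (m = -(-35)*(-22 + 32) = -(-35)*10 = -5*(-70) = 350)
-4840/(-1533) + m/(-1726) = -4840/(-1533) + 350/(-1726) = -4840*(-1/1533) + 350*(-1/1726) = 4840/1533 - 175/863 = 3908645/1322979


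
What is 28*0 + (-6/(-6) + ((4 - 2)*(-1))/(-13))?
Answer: 15/13 ≈ 1.1538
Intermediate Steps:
28*0 + (-6/(-6) + ((4 - 2)*(-1))/(-13)) = 0 + (-6*(-1/6) + (2*(-1))*(-1/13)) = 0 + (1 - 2*(-1/13)) = 0 + (1 + 2/13) = 0 + 15/13 = 15/13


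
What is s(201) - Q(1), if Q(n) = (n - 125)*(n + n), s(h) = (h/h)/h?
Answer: 49849/201 ≈ 248.00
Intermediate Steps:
s(h) = 1/h
Q(n) = 2*n*(-125 + n) (Q(n) = (-125 + n)*(2*n) = 2*n*(-125 + n))
s(201) - Q(1) = 1/201 - 2*(-125 + 1) = 1/201 - 2*(-124) = 1/201 - 1*(-248) = 1/201 + 248 = 49849/201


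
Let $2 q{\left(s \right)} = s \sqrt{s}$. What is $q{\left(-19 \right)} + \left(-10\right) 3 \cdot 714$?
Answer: $-21420 - \frac{19 i \sqrt{19}}{2} \approx -21420.0 - 41.41 i$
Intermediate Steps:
$q{\left(s \right)} = \frac{s^{\frac{3}{2}}}{2}$ ($q{\left(s \right)} = \frac{s \sqrt{s}}{2} = \frac{s^{\frac{3}{2}}}{2}$)
$q{\left(-19 \right)} + \left(-10\right) 3 \cdot 714 = \frac{\left(-19\right)^{\frac{3}{2}}}{2} + \left(-10\right) 3 \cdot 714 = \frac{\left(-19\right) i \sqrt{19}}{2} - 21420 = - \frac{19 i \sqrt{19}}{2} - 21420 = -21420 - \frac{19 i \sqrt{19}}{2}$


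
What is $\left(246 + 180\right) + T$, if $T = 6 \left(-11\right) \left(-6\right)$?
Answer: $822$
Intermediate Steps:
$T = 396$ ($T = \left(-66\right) \left(-6\right) = 396$)
$\left(246 + 180\right) + T = \left(246 + 180\right) + 396 = 426 + 396 = 822$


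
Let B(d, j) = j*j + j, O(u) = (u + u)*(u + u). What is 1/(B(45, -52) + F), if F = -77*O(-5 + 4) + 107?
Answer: 1/2451 ≈ 0.00040800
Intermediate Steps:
O(u) = 4*u² (O(u) = (2*u)*(2*u) = 4*u²)
B(d, j) = j + j² (B(d, j) = j² + j = j + j²)
F = -201 (F = -308*(-5 + 4)² + 107 = -308*(-1)² + 107 = -308 + 107 = -201)
1/(B(45, -52) + F) = 1/(-52*(1 - 52) - 201) = 1/(-52*(-51) - 201) = 1/(2652 - 201) = 1/2451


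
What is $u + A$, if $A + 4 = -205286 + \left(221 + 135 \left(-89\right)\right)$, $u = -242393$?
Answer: $-459477$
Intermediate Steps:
$A = -217084$ ($A = -4 + \left(-205286 + \left(221 + 135 \left(-89\right)\right)\right) = -4 + \left(-205286 + \left(221 - 12015\right)\right) = -4 - 217080 = -217084$)
$u + A = -242393 - 217084 = -459477$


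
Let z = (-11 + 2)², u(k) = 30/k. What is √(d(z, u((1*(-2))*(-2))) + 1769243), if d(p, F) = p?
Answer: 2*√442331 ≈ 1330.2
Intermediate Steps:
z = 81 (z = (-9)² = 81)
√(d(z, u((1*(-2))*(-2))) + 1769243) = √(81 + 1769243) = √1769324 = 2*√442331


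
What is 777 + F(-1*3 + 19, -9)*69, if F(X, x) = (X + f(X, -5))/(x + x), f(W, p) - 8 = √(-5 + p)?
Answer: 685 - 23*I*√10/6 ≈ 685.0 - 12.122*I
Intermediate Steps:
f(W, p) = 8 + √(-5 + p)
F(X, x) = (8 + X + I*√10)/(2*x) (F(X, x) = (X + (8 + √(-5 - 5)))/(x + x) = (X + (8 + √(-10)))/((2*x)) = (X + (8 + I*√10))*(1/(2*x)) = (8 + X + I*√10)*(1/(2*x)) = (8 + X + I*√10)/(2*x))
777 + F(-1*3 + 19, -9)*69 = 777 + ((½)*(8 + (-1*3 + 19) + I*√10)/(-9))*69 = 777 + ((½)*(-⅑)*(8 + (-3 + 19) + I*√10))*69 = 777 + ((½)*(-⅑)*(8 + 16 + I*√10))*69 = 777 + ((½)*(-⅑)*(24 + I*√10))*69 = 777 + (-4/3 - I*√10/18)*69 = 777 + (-92 - 23*I*√10/6) = 685 - 23*I*√10/6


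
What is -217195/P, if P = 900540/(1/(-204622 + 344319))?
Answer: -43439/25160547276 ≈ -1.7265e-6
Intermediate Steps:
P = 125802736380 (P = 900540/(1/139697) = 900540*139697 = 125802736380)
-217195/P = -217195/125802736380 = -217195*1/125802736380 = -43439/25160547276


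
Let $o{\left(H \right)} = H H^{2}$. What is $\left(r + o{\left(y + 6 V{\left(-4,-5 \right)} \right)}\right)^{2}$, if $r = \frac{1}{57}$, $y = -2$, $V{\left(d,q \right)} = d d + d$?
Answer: $\frac{382241640102001}{3249} \approx 1.1765 \cdot 10^{11}$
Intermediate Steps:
$V{\left(d,q \right)} = d + d^{2}$ ($V{\left(d,q \right)} = d^{2} + d = d + d^{2}$)
$r = \frac{1}{57} \approx 0.017544$
$o{\left(H \right)} = H^{3}$
$\left(r + o{\left(y + 6 V{\left(-4,-5 \right)} \right)}\right)^{2} = \left(\frac{1}{57} + \left(-2 + 6 \left(- 4 \left(1 - 4\right)\right)\right)^{3}\right)^{2} = \left(\frac{1}{57} + \left(-2 + 6 \left(\left(-4\right) \left(-3\right)\right)\right)^{3}\right)^{2} = \left(\frac{1}{57} + \left(-2 + 6 \cdot 12\right)^{3}\right)^{2} = \left(\frac{1}{57} + \left(-2 + 72\right)^{3}\right)^{2} = \left(\frac{1}{57} + 70^{3}\right)^{2} = \left(\frac{1}{57} + 343000\right)^{2} = \left(\frac{19551001}{57}\right)^{2} = \frac{382241640102001}{3249}$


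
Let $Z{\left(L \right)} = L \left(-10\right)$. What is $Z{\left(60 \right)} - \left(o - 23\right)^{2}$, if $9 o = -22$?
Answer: $- \frac{101041}{81} \approx -1247.4$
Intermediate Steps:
$o = - \frac{22}{9}$ ($o = \frac{1}{9} \left(-22\right) = - \frac{22}{9} \approx -2.4444$)
$Z{\left(L \right)} = - 10 L$
$Z{\left(60 \right)} - \left(o - 23\right)^{2} = \left(-10\right) 60 - \left(- \frac{22}{9} - 23\right)^{2} = -600 - \left(- \frac{229}{9}\right)^{2} = -600 - \frac{52441}{81} = - \frac{101041}{81}$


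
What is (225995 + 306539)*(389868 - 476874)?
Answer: -46333653204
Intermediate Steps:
(225995 + 306539)*(389868 - 476874) = 532534*(-87006) = -46333653204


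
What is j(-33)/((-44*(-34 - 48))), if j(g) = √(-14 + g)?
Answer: I*√47/3608 ≈ 0.0019001*I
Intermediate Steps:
j(-33)/((-44*(-34 - 48))) = √(-14 - 33)/((-44*(-34 - 48))) = √(-47)/((-44*(-82))) = (I*√47)/3608 = (I*√47)*(1/3608) = I*√47/3608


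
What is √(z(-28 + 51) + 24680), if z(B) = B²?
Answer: 3*√2801 ≈ 158.77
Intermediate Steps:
√(z(-28 + 51) + 24680) = √((-28 + 51)² + 24680) = √(23² + 24680) = √(529 + 24680) = √25209 = 3*√2801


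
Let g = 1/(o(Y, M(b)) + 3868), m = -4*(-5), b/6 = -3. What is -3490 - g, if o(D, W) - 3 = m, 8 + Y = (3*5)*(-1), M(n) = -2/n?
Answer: -13579591/3891 ≈ -3490.0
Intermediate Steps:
b = -18 (b = 6*(-3) = -18)
m = 20
Y = -23 (Y = -8 + (3*5)*(-1) = -8 + 15*(-1) = -8 - 15 = -23)
o(D, W) = 23 (o(D, W) = 3 + 20 = 23)
g = 1/3891 (g = 1/(23 + 3868) = 1/3891 ≈ 0.00025700)
-3490 - g = -3490 - 1*1/3891 = -3490 - 1/3891 = -13579591/3891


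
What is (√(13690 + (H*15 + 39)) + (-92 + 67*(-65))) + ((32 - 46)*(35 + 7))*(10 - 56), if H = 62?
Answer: 22601 + √14659 ≈ 22722.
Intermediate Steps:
(√(13690 + (H*15 + 39)) + (-92 + 67*(-65))) + ((32 - 46)*(35 + 7))*(10 - 56) = (√(13690 + (62*15 + 39)) + (-92 + 67*(-65))) + ((32 - 46)*(35 + 7))*(10 - 56) = (√(13690 + (930 + 39)) + (-92 - 4355)) - 14*42*(-46) = (√(13690 + 969) - 4447) - 588*(-46) = (√14659 - 4447) + 27048 = (-4447 + √14659) + 27048 = 22601 + √14659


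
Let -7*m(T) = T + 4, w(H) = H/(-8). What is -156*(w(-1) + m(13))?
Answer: 5031/14 ≈ 359.36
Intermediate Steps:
w(H) = -H/8 (w(H) = H*(-⅛) = -H/8)
m(T) = -4/7 - T/7 (m(T) = -(T + 4)/7 = -(4 + T)/7 = -4/7 - T/7)
-156*(w(-1) + m(13)) = -156*(-⅛*(-1) + (-4/7 - ⅐*13)) = -156*(⅛ + (-4/7 - 13/7)) = -156*(⅛ - 17/7) = -156*(-129/56) = 5031/14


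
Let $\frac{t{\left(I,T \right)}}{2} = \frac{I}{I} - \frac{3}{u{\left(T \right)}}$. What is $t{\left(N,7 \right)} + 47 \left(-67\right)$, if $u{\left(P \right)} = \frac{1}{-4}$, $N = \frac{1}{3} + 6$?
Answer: $-3123$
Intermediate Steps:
$N = \frac{19}{3}$ ($N = \frac{1}{3} + 6 = \frac{19}{3} \approx 6.3333$)
$u{\left(P \right)} = - \frac{1}{4}$
$t{\left(I,T \right)} = 26$ ($t{\left(I,T \right)} = 2 \left(\frac{I}{I} - \frac{3}{- \frac{1}{4}}\right) = 2 \left(1 - -12\right) = 2 \left(1 + 12\right) = 2 \cdot 13 = 26$)
$t{\left(N,7 \right)} + 47 \left(-67\right) = 26 + 47 \left(-67\right) = 26 - 3149 = -3123$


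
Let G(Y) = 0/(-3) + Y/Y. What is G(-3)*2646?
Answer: 2646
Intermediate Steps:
G(Y) = 1 (G(Y) = 0*(-⅓) + 1 = 0 + 1 = 1)
G(-3)*2646 = 1*2646 = 2646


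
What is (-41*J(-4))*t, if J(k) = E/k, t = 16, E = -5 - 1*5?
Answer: -1640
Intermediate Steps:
E = -10 (E = -5 - 5 = -10)
J(k) = -10/k
(-41*J(-4))*t = -(-410)/(-4)*16 = -(-410)*(-1)/4*16 = -41*5/2*16 = -205/2*16 = -1640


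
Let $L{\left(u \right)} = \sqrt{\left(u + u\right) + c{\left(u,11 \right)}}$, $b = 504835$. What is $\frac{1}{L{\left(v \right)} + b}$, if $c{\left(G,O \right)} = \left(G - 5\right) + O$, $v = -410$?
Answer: $\frac{504835}{254858378449} - \frac{6 i \sqrt{34}}{254858378449} \approx 1.9808 \cdot 10^{-6} - 1.3728 \cdot 10^{-10} i$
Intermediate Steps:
$c{\left(G,O \right)} = -5 + G + O$ ($c{\left(G,O \right)} = \left(-5 + G\right) + O = -5 + G + O$)
$L{\left(u \right)} = \sqrt{6 + 3 u}$ ($L{\left(u \right)} = \sqrt{\left(u + u\right) + \left(-5 + u + 11\right)} = \sqrt{2 u + \left(6 + u\right)} = \sqrt{6 + 3 u}$)
$\frac{1}{L{\left(v \right)} + b} = \frac{1}{\sqrt{6 + 3 \left(-410\right)} + 504835} = \frac{1}{\sqrt{6 - 1230} + 504835} = \frac{1}{\sqrt{-1224} + 504835} = \frac{1}{6 i \sqrt{34} + 504835} = \frac{1}{504835 + 6 i \sqrt{34}}$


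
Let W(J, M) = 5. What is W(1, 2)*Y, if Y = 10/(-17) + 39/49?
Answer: 865/833 ≈ 1.0384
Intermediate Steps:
Y = 173/833 (Y = 10*(-1/17) + 39*(1/49) = -10/17 + 39/49 = 173/833 ≈ 0.20768)
W(1, 2)*Y = 5*(173/833) = 865/833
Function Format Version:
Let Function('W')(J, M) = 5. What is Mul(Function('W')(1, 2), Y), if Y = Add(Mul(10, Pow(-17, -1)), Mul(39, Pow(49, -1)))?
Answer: Rational(865, 833) ≈ 1.0384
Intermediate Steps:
Y = Rational(173, 833) (Y = Add(Mul(10, Rational(-1, 17)), Mul(39, Rational(1, 49))) = Add(Rational(-10, 17), Rational(39, 49)) = Rational(173, 833) ≈ 0.20768)
Mul(Function('W')(1, 2), Y) = Mul(5, Rational(173, 833)) = Rational(865, 833)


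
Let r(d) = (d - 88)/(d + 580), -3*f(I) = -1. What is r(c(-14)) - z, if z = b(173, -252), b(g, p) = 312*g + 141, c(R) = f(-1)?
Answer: -94217960/1741 ≈ -54117.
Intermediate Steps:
f(I) = ⅓ (f(I) = -⅓*(-1) = ⅓)
c(R) = ⅓
r(d) = (-88 + d)/(580 + d)
b(g, p) = 141 + 312*g
z = 54117 (z = 141 + 312*173 = 141 + 53976 = 54117)
r(c(-14)) - z = (-88 + ⅓)/(580 + ⅓) - 1*54117 = -263/3/(1741/3) - 54117 = (3/1741)*(-263/3) - 54117 = -263/1741 - 54117 = -94217960/1741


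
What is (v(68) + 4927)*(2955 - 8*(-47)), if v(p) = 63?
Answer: 16621690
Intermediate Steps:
(v(68) + 4927)*(2955 - 8*(-47)) = (63 + 4927)*(2955 - 8*(-47)) = 4990*(2955 + 376) = 4990*3331 = 16621690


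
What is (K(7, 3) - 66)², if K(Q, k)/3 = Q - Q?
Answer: 4356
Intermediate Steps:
K(Q, k) = 0 (K(Q, k) = 3*(Q - Q) = 3*0 = 0)
(K(7, 3) - 66)² = (0 - 66)² = (-66)² = 4356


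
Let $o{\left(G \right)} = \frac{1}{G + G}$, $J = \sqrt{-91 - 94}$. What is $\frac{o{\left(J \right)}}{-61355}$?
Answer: $\frac{i \sqrt{185}}{22701350} \approx 5.9915 \cdot 10^{-7} i$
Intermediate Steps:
$J = i \sqrt{185}$ ($J = \sqrt{-185} = i \sqrt{185} \approx 13.601 i$)
$o{\left(G \right)} = \frac{1}{2 G}$
$\frac{o{\left(J \right)}}{-61355} = \frac{\frac{1}{2} \frac{1}{i \sqrt{185}}}{-61355} = \frac{\left(- \frac{1}{185}\right) i \sqrt{185}}{2} \left(- \frac{1}{61355}\right) = - \frac{i \sqrt{185}}{370} \left(- \frac{1}{61355}\right) = \frac{i \sqrt{185}}{22701350}$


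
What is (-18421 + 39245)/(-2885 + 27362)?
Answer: 20824/24477 ≈ 0.85076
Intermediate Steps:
(-18421 + 39245)/(-2885 + 27362) = 20824/24477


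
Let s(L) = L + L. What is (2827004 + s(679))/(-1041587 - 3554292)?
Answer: -2828362/4595879 ≈ -0.61541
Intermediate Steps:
s(L) = 2*L
(2827004 + s(679))/(-1041587 - 3554292) = (2827004 + 2*679)/(-1041587 - 3554292) = (2827004 + 1358)/(-4595879) = 2828362*(-1/4595879) = -2828362/4595879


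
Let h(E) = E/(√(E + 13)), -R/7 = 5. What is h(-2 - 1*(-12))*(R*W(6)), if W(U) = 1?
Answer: -350*√23/23 ≈ -72.980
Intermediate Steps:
R = -35 (R = -7*5 = -35)
h(E) = E/√(13 + E) (h(E) = E/(√(13 + E)) = E/√(13 + E))
h(-2 - 1*(-12))*(R*W(6)) = ((-2 - 1*(-12))/√(13 + (-2 - 1*(-12))))*(-35*1) = ((-2 + 12)/√(13 + (-2 + 12)))*(-35) = (10/√(13 + 10))*(-35) = (10/√23)*(-35) = (10*(√23/23))*(-35) = (10*√23/23)*(-35) = -350*√23/23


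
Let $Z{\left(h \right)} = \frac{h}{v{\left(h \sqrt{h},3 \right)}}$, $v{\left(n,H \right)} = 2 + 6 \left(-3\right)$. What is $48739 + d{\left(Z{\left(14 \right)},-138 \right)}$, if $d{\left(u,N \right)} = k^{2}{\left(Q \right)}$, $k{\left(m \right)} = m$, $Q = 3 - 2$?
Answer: $48740$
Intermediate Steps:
$v{\left(n,H \right)} = -16$ ($v{\left(n,H \right)} = 2 - 18 = -16$)
$Q = 1$ ($Q = 3 - 2 = 1$)
$Z{\left(h \right)} = - \frac{h}{16}$ ($Z{\left(h \right)} = \frac{h}{-16} = h \left(- \frac{1}{16}\right) = - \frac{h}{16}$)
$d{\left(u,N \right)} = 1$ ($d{\left(u,N \right)} = 1^{2} = 1$)
$48739 + d{\left(Z{\left(14 \right)},-138 \right)} = 48739 + 1 = 48740$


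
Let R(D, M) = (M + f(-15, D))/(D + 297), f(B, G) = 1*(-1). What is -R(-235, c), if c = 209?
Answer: -104/31 ≈ -3.3548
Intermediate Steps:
f(B, G) = -1
R(D, M) = (-1 + M)/(297 + D) (R(D, M) = (M - 1)/(D + 297) = (-1 + M)/(297 + D))
-R(-235, c) = -(-1 + 209)/(297 - 235) = -208/62 = -1*104/31 = -104/31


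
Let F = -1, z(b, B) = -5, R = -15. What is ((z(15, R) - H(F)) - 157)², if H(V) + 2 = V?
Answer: 25281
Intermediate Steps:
H(V) = -2 + V
((z(15, R) - H(F)) - 157)² = ((-5 - (-2 - 1)) - 157)² = ((-5 - 1*(-3)) - 157)² = ((-5 + 3) - 157)² = (-2 - 157)² = (-159)² = 25281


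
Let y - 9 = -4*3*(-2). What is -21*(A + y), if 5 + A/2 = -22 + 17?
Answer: -273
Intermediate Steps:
y = 33 (y = 9 - 4*3*(-2) = 9 - 12*(-2) = 9 + 24 = 33)
A = -20 (A = -10 + 2*(-22 + 17) = -10 + 2*(-5) = -10 - 10 = -20)
-21*(A + y) = -21*(-20 + 33) = -21*13 = -273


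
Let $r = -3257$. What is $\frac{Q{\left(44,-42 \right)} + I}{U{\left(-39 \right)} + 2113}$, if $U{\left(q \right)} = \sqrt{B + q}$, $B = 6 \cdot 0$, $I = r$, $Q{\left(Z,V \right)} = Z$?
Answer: $- \frac{6789069}{4464808} + \frac{3213 i \sqrt{39}}{4464808} \approx -1.5206 + 0.0044941 i$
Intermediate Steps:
$I = -3257$
$B = 0$
$U{\left(q \right)} = \sqrt{q}$ ($U{\left(q \right)} = \sqrt{0 + q} = \sqrt{q}$)
$\frac{Q{\left(44,-42 \right)} + I}{U{\left(-39 \right)} + 2113} = \frac{44 - 3257}{\sqrt{-39} + 2113} = - \frac{3213}{i \sqrt{39} + 2113} = - \frac{3213}{2113 + i \sqrt{39}}$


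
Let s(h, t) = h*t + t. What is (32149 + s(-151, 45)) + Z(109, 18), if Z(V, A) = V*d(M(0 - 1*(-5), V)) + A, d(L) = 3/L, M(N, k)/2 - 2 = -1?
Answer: 51161/2 ≈ 25581.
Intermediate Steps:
M(N, k) = 2 (M(N, k) = 4 + 2*(-1) = 4 - 2 = 2)
Z(V, A) = A + 3*V/2 (Z(V, A) = V*(3/2) + A = 3*V/2 + A = A + 3*V/2)
s(h, t) = t + h*t
(32149 + s(-151, 45)) + Z(109, 18) = (32149 + 45*(1 - 151)) + (18 + (3/2)*109) = (32149 + 45*(-150)) + (18 + 327/2) = (32149 - 6750) + 363/2 = 25399 + 363/2 = 51161/2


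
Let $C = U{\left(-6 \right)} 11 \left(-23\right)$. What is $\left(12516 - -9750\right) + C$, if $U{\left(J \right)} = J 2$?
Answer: $25302$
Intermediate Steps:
$U{\left(J \right)} = 2 J$
$C = 3036$ ($C = 2 \left(-6\right) 11 \left(-23\right) = \left(-12\right) 11 \left(-23\right) = \left(-132\right) \left(-23\right) = 3036$)
$\left(12516 - -9750\right) + C = \left(12516 - -9750\right) + 3036 = \left(12516 + 9750\right) + 3036 = 22266 + 3036 = 25302$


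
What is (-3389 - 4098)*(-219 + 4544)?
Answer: -32381275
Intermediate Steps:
(-3389 - 4098)*(-219 + 4544) = -7487*4325 = -32381275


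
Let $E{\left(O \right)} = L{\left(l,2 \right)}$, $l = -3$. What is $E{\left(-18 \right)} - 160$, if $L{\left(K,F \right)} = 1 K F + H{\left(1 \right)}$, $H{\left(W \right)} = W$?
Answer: $-165$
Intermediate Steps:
$L{\left(K,F \right)} = 1 + F K$ ($L{\left(K,F \right)} = 1 K F + 1 = K F + 1 = F K + 1 = 1 + F K$)
$E{\left(O \right)} = -5$ ($E{\left(O \right)} = 1 + 2 \left(-3\right) = 1 - 6 = -5$)
$E{\left(-18 \right)} - 160 = -5 - 160 = -165$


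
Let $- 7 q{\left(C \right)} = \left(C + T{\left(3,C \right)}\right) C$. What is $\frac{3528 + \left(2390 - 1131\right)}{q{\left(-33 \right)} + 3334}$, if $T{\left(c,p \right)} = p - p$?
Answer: $\frac{33509}{22249} \approx 1.5061$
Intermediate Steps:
$T{\left(c,p \right)} = 0$
$q{\left(C \right)} = - \frac{C^{2}}{7}$ ($q{\left(C \right)} = - \frac{\left(C + 0\right) C}{7} = - \frac{C C}{7} = - \frac{C^{2}}{7}$)
$\frac{3528 + \left(2390 - 1131\right)}{q{\left(-33 \right)} + 3334} = \frac{3528 + \left(2390 - 1131\right)}{- \frac{\left(-33\right)^{2}}{7} + 3334} = \frac{3528 + 1259}{\left(- \frac{1}{7}\right) 1089 + 3334} = \frac{4787}{- \frac{1089}{7} + 3334} = \frac{4787}{\frac{22249}{7}} = 4787 \cdot \frac{7}{22249} = \frac{33509}{22249}$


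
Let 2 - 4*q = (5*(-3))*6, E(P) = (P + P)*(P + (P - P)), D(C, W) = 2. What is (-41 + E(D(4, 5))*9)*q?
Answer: 713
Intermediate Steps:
E(P) = 2*P² (E(P) = (2*P)*(P + 0) = (2*P)*P = 2*P²)
q = 23 (q = ½ - 5*(-3)*6/4 = ½ - (-15)*6/4 = ½ - ¼*(-90) = ½ + 45/2 = 23)
(-41 + E(D(4, 5))*9)*q = (-41 + (2*2²)*9)*23 = (-41 + (2*4)*9)*23 = (-41 + 8*9)*23 = (-41 + 72)*23 = 31*23 = 713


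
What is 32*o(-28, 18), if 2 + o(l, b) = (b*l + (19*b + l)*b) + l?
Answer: 163776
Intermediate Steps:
o(l, b) = -2 + l + b*l + b*(l + 19*b) (o(l, b) = -2 + ((b*l + (19*b + l)*b) + l) = -2 + ((b*l + (l + 19*b)*b) + l) = -2 + ((b*l + b*(l + 19*b)) + l) = -2 + (l + b*l + b*(l + 19*b)) = -2 + l + b*l + b*(l + 19*b))
32*o(-28, 18) = 32*(-2 - 28 + 19*18**2 + 2*18*(-28)) = 32*(-2 - 28 + 19*324 - 1008) = 32*(-2 - 28 + 6156 - 1008) = 32*5118 = 163776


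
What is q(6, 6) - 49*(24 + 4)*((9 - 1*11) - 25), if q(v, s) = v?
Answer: 37050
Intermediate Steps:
q(6, 6) - 49*(24 + 4)*((9 - 1*11) - 25) = 6 - 49*(24 + 4)*((9 - 1*11) - 25) = 6 - 1372*((9 - 11) - 25) = 6 - 1372*(-2 - 25) = 6 - 1372*(-27) = 6 - 49*(-756) = 6 + 37044 = 37050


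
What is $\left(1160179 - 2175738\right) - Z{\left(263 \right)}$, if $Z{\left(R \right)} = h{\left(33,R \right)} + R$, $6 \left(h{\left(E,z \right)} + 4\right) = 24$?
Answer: $-1015822$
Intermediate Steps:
$h{\left(E,z \right)} = 0$ ($h{\left(E,z \right)} = -4 + \frac{1}{6} \cdot 24 = -4 + 4 = 0$)
$Z{\left(R \right)} = R$ ($Z{\left(R \right)} = 0 + R = R$)
$\left(1160179 - 2175738\right) - Z{\left(263 \right)} = \left(1160179 - 2175738\right) - 263 = -1015559 - 263 = -1015822$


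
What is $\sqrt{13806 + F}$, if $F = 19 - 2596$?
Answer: $\sqrt{11229} \approx 105.97$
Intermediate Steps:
$F = -2577$ ($F = 19 - 2596 = -2577$)
$\sqrt{13806 + F} = \sqrt{13806 - 2577} = \sqrt{11229}$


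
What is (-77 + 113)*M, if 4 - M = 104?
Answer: -3600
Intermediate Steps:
M = -100 (M = 4 - 1*104 = 4 - 104 = -100)
(-77 + 113)*M = (-77 + 113)*(-100) = 36*(-100) = -3600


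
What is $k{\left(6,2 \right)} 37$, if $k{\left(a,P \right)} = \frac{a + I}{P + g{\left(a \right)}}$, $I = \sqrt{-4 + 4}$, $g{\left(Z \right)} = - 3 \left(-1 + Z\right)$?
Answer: $- \frac{222}{13} \approx -17.077$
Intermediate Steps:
$g{\left(Z \right)} = 3 - 3 Z$
$I = 0$ ($I = \sqrt{0} = 0$)
$k{\left(a,P \right)} = \frac{a}{3 + P - 3 a}$ ($k{\left(a,P \right)} = \frac{a + 0}{P - \left(-3 + 3 a\right)} = \frac{a}{3 + P - 3 a}$)
$k{\left(6,2 \right)} 37 = \frac{6}{3 + 2 - 18} \cdot 37 = \frac{6}{-13} \cdot 37 = 6 \left(- \frac{1}{13}\right) 37 = \left(- \frac{6}{13}\right) 37 = - \frac{222}{13}$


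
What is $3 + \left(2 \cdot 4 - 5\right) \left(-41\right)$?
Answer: $-120$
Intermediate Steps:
$3 + \left(2 \cdot 4 - 5\right) \left(-41\right) = 3 + \left(8 - 5\right) \left(-41\right) = 3 + 3 \left(-41\right) = 3 - 123 = -120$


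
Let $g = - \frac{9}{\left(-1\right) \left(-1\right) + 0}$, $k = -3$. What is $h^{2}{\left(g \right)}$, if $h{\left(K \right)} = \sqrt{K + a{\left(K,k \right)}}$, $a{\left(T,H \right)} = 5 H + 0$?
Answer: $-24$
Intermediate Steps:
$a{\left(T,H \right)} = 5 H$
$g = -9$ ($g = - \frac{9}{1 + 0} = - \frac{9}{1} = \left(-9\right) 1 = -9$)
$h{\left(K \right)} = \sqrt{-15 + K}$ ($h{\left(K \right)} = \sqrt{K + 5 \left(-3\right)} = \sqrt{K - 15} = \sqrt{-15 + K}$)
$h^{2}{\left(g \right)} = \left(\sqrt{-15 - 9}\right)^{2} = \left(\sqrt{-24}\right)^{2} = \left(2 i \sqrt{6}\right)^{2} = -24$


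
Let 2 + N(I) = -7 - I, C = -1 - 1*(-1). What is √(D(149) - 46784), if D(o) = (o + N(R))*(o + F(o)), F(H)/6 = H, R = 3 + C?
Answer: √96107 ≈ 310.01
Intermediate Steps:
C = 0 (C = -1 + 1 = 0)
R = 3 (R = 3 + 0 = 3)
F(H) = 6*H
N(I) = -9 - I (N(I) = -2 + (-7 - I) = -9 - I)
D(o) = 7*o*(-12 + o) (D(o) = (o + (-9 - 1*3))*(o + 6*o) = (o + (-9 - 3))*(7*o) = (o - 12)*(7*o) = (-12 + o)*(7*o) = 7*o*(-12 + o))
√(D(149) - 46784) = √(7*149*(-12 + 149) - 46784) = √(7*149*137 - 46784) = √(142891 - 46784) = √96107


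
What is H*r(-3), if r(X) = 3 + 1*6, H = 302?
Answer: 2718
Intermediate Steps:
r(X) = 9 (r(X) = 3 + 6 = 9)
H*r(-3) = 302*9 = 2718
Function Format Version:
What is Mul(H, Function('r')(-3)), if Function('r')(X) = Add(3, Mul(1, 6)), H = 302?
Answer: 2718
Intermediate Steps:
Function('r')(X) = 9 (Function('r')(X) = Add(3, 6) = 9)
Mul(H, Function('r')(-3)) = Mul(302, 9) = 2718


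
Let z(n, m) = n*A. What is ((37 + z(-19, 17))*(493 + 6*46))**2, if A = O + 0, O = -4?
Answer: 7551088609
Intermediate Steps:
A = -4 (A = -4 + 0 = -4)
z(n, m) = -4*n (z(n, m) = n*(-4) = -4*n)
((37 + z(-19, 17))*(493 + 6*46))**2 = ((37 - 4*(-19))*(493 + 6*46))**2 = ((37 + 76)*(493 + 276))**2 = (113*769)**2 = 86897**2 = 7551088609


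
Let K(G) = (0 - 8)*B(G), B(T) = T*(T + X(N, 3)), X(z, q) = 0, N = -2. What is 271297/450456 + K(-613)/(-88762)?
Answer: 689110034813/19991687736 ≈ 34.470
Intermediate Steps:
B(T) = T² (B(T) = T*(T + 0) = T*T = T²)
K(G) = -8*G² (K(G) = (0 - 8)*G² = -8*G²)
271297/450456 + K(-613)/(-88762) = 271297/450456 - 8*(-613)²/(-88762) = 271297*(1/450456) - 8*375769*(-1/88762) = 271297/450456 - 3006152*(-1/88762) = 271297/450456 + 1503076/44381 = 689110034813/19991687736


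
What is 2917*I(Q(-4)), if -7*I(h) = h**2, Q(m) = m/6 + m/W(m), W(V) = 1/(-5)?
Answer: -9812788/63 ≈ -1.5576e+5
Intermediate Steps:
W(V) = -1/5
Q(m) = -29*m/6 (Q(m) = m/6 + m/(-1/5) = m*(1/6) + m*(-5) = m/6 - 5*m = -29*m/6)
I(h) = -h**2/7
2917*I(Q(-4)) = 2917*(-(-29/6*(-4))**2/7) = 2917*(-(58/3)**2/7) = 2917*(-1/7*3364/9) = 2917*(-3364/63) = -9812788/63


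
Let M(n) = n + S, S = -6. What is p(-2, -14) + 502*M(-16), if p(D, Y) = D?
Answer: -11046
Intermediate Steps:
M(n) = -6 + n (M(n) = n - 6 = -6 + n)
p(-2, -14) + 502*M(-16) = -2 + 502*(-6 - 16) = -2 + 502*(-22) = -2 - 11044 = -11046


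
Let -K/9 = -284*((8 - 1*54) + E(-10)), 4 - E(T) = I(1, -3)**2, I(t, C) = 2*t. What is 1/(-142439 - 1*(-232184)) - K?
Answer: 10551858121/89745 ≈ 1.1758e+5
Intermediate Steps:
E(T) = 0 (E(T) = 4 - (2*1)**2 = 4 - 1*2**2 = 4 - 1*4 = 4 - 4 = 0)
K = -117576 (K = -(-2556)*((8 - 1*54) + 0) = -(-2556)*((8 - 54) + 0) = -(-2556)*(-46 + 0) = -(-2556)*(-46) = -9*13064 = -117576)
1/(-142439 - 1*(-232184)) - K = 1/(-142439 - 1*(-232184)) - 1*(-117576) = 1/(-142439 + 232184) + 117576 = 1/89745 + 117576 = 10551858121/89745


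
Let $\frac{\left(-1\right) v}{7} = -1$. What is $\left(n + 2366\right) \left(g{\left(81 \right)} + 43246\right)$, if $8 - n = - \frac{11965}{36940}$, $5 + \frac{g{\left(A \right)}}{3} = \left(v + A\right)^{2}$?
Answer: $\frac{1165861046815}{7388} \approx 1.578 \cdot 10^{8}$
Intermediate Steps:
$v = 7$ ($v = \left(-7\right) \left(-1\right) = 7$)
$g{\left(A \right)} = -15 + 3 \left(7 + A\right)^{2}$
$n = \frac{61497}{7388}$ ($n = 8 - - \frac{11965}{36940} = 8 - \left(-11965\right) \frac{1}{36940} = 8 - - \frac{2393}{7388} = 8 + \frac{2393}{7388} = \frac{61497}{7388} \approx 8.3239$)
$\left(n + 2366\right) \left(g{\left(81 \right)} + 43246\right) = \left(\frac{61497}{7388} + 2366\right) \left(\left(-15 + 3 \left(7 + 81\right)^{2}\right) + 43246\right) = \frac{17541505 \left(\left(-15 + 3 \cdot 88^{2}\right) + 43246\right)}{7388} = \frac{17541505 \left(\left(-15 + 3 \cdot 7744\right) + 43246\right)}{7388} = \frac{17541505 \left(\left(-15 + 23232\right) + 43246\right)}{7388} = \frac{17541505 \left(23217 + 43246\right)}{7388} = \frac{17541505}{7388} \cdot 66463 = \frac{1165861046815}{7388}$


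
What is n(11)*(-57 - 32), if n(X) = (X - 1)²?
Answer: -8900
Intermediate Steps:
n(X) = (-1 + X)²
n(11)*(-57 - 32) = (-1 + 11)²*(-57 - 32) = 10²*(-89) = 100*(-89) = -8900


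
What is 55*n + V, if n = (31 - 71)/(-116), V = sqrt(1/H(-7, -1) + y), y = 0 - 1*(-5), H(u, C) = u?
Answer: 550/29 + sqrt(238)/7 ≈ 21.169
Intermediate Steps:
y = 5 (y = 0 + 5 = 5)
V = sqrt(238)/7 (V = sqrt(1/(-7) + 5) = sqrt(-1/7 + 5) = sqrt(34/7) = sqrt(238)/7 ≈ 2.2039)
n = 10/29 (n = -40*(-1/116) = 10/29 ≈ 0.34483)
55*n + V = 55*(10/29) + sqrt(238)/7 = 550/29 + sqrt(238)/7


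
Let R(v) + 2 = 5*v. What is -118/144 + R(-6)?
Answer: -2363/72 ≈ -32.819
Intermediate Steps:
R(v) = -2 + 5*v
-118/144 + R(-6) = -118/144 + (-2 + 5*(-6)) = (1/144)*(-118) + (-2 - 30) = -59/72 - 32 = -2363/72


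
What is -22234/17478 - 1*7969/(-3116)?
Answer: 35000519/27230724 ≈ 1.2853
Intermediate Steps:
-22234/17478 - 1*7969/(-3116) = -22234*1/17478 - 7969*(-1/3116) = -11117/8739 + 7969/3116 = 35000519/27230724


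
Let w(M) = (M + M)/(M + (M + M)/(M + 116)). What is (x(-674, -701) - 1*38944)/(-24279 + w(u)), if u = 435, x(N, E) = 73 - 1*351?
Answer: 21689766/13425185 ≈ 1.6156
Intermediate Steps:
x(N, E) = -278 (x(N, E) = 73 - 351 = -278)
w(M) = 2*M/(M + 2*M/(116 + M)) (w(M) = (2*M)/(M + (2*M)/(116 + M)) = (2*M)/(M + 2*M/(116 + M)) = 2*M/(M + 2*M/(116 + M)))
(x(-674, -701) - 1*38944)/(-24279 + w(u)) = (-278 - 1*38944)/(-24279 + 2*(116 + 435)/(118 + 435)) = (-278 - 38944)/(-24279 + 2*551/553) = -39222/(-24279 + 2*(1/553)*551) = -39222/(-24279 + 1102/553) = -39222/(-13425185/553) = -39222*(-553/13425185) = 21689766/13425185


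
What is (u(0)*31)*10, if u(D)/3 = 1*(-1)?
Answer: -930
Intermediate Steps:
u(D) = -3 (u(D) = 3*(1*(-1)) = 3*(-1) = -3)
(u(0)*31)*10 = -3*31*10 = -93*10 = -930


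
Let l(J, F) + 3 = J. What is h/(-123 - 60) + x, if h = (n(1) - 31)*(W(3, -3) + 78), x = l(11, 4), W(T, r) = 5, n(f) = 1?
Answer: 1318/61 ≈ 21.607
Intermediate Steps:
l(J, F) = -3 + J
x = 8 (x = -3 + 11 = 8)
h = -2490 (h = (1 - 31)*(5 + 78) = -30*83 = -2490)
h/(-123 - 60) + x = -2490/(-123 - 60) + 8 = -2490/(-183) + 8 = -1/183*(-2490) + 8 = 830/61 + 8 = 1318/61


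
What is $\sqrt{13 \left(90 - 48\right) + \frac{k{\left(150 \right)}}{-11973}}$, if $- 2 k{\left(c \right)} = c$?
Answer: $\frac{\sqrt{8696832001}}{3991} \approx 23.367$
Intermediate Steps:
$k{\left(c \right)} = - \frac{c}{2}$
$\sqrt{13 \left(90 - 48\right) + \frac{k{\left(150 \right)}}{-11973}} = \sqrt{13 \left(90 - 48\right) + \frac{\left(- \frac{1}{2}\right) 150}{-11973}} = \sqrt{13 \cdot 42 - - \frac{25}{3991}} = \sqrt{546 + \frac{25}{3991}} = \sqrt{\frac{2179111}{3991}} = \frac{\sqrt{8696832001}}{3991}$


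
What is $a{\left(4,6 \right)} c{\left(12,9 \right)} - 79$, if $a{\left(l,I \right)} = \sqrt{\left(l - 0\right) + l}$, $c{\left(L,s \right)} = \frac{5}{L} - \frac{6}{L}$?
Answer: $-79 - \frac{\sqrt{2}}{6} \approx -79.236$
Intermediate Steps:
$c{\left(L,s \right)} = - \frac{1}{L}$
$a{\left(l,I \right)} = \sqrt{2} \sqrt{l}$ ($a{\left(l,I \right)} = \sqrt{\left(l + 0\right) + l} = \sqrt{l + l} = \sqrt{2 l} = \sqrt{2} \sqrt{l}$)
$a{\left(4,6 \right)} c{\left(12,9 \right)} - 79 = \sqrt{2} \sqrt{4} \left(- \frac{1}{12}\right) - 79 = \sqrt{2} \cdot 2 \left(\left(-1\right) \frac{1}{12}\right) - 79 = 2 \sqrt{2} \left(- \frac{1}{12}\right) - 79 = - \frac{\sqrt{2}}{6} - 79 = -79 - \frac{\sqrt{2}}{6}$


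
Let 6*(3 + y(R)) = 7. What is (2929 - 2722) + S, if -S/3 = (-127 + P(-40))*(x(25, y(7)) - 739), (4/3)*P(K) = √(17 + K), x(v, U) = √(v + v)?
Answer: -281352 + 1905*√2 - 45*I*√46/4 + 6651*I*√23/4 ≈ -2.7866e+5 + 7898.0*I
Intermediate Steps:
y(R) = -11/6 (y(R) = -3 + (⅙)*7 = -3 + 7/6 = -11/6)
x(v, U) = √2*√v (x(v, U) = √(2*v) = √2*√v)
P(K) = 3*√(17 + K)/4
S = -3*(-739 + 5*√2)*(-127 + 3*I*√23/4) (S = -3*(-127 + 3*√(17 - 40)/4)*(√2*√25 - 739) = -3*(-127 + 3*√(-23)/4)*(√2*5 - 739) = -3*(-127 + 3*(I*√23)/4)*(5*√2 - 739) = -3*(-127 + 3*I*√23/4)*(-739 + 5*√2) = -3*(-739 + 5*√2)*(-127 + 3*I*√23/4) ≈ -2.7887e+5 + 7898.0*I)
(2929 - 2722) + S = (2929 - 2722) + (-281559 + 1905*√2 - 45*I*√46/4 + 6651*I*√23/4) = 207 + (-281559 + 1905*√2 - 45*I*√46/4 + 6651*I*√23/4) = -281352 + 1905*√2 - 45*I*√46/4 + 6651*I*√23/4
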